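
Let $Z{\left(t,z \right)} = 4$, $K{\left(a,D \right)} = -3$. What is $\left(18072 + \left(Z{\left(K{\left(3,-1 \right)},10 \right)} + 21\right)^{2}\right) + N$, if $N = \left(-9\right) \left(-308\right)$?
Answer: $21469$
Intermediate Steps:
$N = 2772$
$\left(18072 + \left(Z{\left(K{\left(3,-1 \right)},10 \right)} + 21\right)^{2}\right) + N = \left(18072 + \left(4 + 21\right)^{2}\right) + 2772 = \left(18072 + 25^{2}\right) + 2772 = \left(18072 + 625\right) + 2772 = 18697 + 2772 = 21469$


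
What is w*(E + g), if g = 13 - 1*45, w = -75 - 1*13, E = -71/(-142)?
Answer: 2772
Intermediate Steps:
E = ½ (E = -71*(-1/142) = ½ ≈ 0.50000)
w = -88 (w = -75 - 13 = -88)
g = -32 (g = 13 - 45 = -32)
w*(E + g) = -88*(½ - 32) = -88*(-63/2) = 2772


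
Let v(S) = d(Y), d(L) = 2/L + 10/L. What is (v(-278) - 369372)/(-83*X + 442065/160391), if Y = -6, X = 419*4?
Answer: 59244265234/22311229163 ≈ 2.6554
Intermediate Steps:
X = 1676
d(L) = 12/L
v(S) = -2 (v(S) = 12/(-6) = 12*(-1/6) = -2)
(v(-278) - 369372)/(-83*X + 442065/160391) = (-2 - 369372)/(-83*1676 + 442065/160391) = -369374/(-139108 + 442065*(1/160391)) = -369374/(-139108 + 442065/160391) = -369374/(-22311229163/160391) = -369374*(-160391/22311229163) = 59244265234/22311229163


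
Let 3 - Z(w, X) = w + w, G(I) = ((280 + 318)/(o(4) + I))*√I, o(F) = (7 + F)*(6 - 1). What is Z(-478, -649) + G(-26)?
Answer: 959 + 598*I*√26/29 ≈ 959.0 + 105.15*I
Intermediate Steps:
o(F) = 35 + 5*F (o(F) = (7 + F)*5 = 35 + 5*F)
G(I) = 598*√I/(55 + I) (G(I) = ((280 + 318)/((35 + 5*4) + I))*√I = (598/((35 + 20) + I))*√I = (598/(55 + I))*√I = 598*√I/(55 + I))
Z(w, X) = 3 - 2*w (Z(w, X) = 3 - (w + w) = 3 - 2*w)
Z(-478, -649) + G(-26) = (3 - 2*(-478)) + 598*√(-26)/(55 - 26) = (3 + 956) + 598*(I*√26)/29 = 959 + 598*(I*√26)*(1/29) = 959 + 598*I*√26/29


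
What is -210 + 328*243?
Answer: 79494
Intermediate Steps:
-210 + 328*243 = -210 + 79704 = 79494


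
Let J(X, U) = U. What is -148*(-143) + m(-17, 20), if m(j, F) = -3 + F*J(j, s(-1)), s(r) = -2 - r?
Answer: 21141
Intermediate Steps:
m(j, F) = -3 - F (m(j, F) = -3 + F*(-2 - 1*(-1)) = -3 + F*(-2 + 1) = -3 + F*(-1) = -3 - F)
-148*(-143) + m(-17, 20) = -148*(-143) + (-3 - 1*20) = 21164 + (-3 - 20) = 21164 - 23 = 21141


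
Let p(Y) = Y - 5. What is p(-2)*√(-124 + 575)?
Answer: -7*√451 ≈ -148.66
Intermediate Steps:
p(Y) = -5 + Y
p(-2)*√(-124 + 575) = (-5 - 2)*√(-124 + 575) = -7*√451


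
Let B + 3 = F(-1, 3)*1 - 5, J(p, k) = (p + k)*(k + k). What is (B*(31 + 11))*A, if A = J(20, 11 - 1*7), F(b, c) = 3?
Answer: -40320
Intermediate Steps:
J(p, k) = 2*k*(k + p) (J(p, k) = (k + p)*(2*k) = 2*k*(k + p))
B = -5 (B = -3 + (3*1 - 5) = -3 + (3 - 5) = -3 - 2 = -5)
A = 192 (A = 2*(11 - 1*7)*((11 - 1*7) + 20) = 2*(11 - 7)*((11 - 7) + 20) = 2*4*(4 + 20) = 2*4*24 = 192)
(B*(31 + 11))*A = -5*(31 + 11)*192 = -5*42*192 = -210*192 = -40320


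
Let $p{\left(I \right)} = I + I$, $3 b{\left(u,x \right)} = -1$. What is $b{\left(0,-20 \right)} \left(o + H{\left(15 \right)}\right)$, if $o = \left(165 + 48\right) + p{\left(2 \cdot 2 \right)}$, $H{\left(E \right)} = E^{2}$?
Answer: $- \frac{446}{3} \approx -148.67$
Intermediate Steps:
$b{\left(u,x \right)} = - \frac{1}{3}$ ($b{\left(u,x \right)} = \frac{1}{3} \left(-1\right) = - \frac{1}{3}$)
$p{\left(I \right)} = 2 I$
$o = 221$ ($o = \left(165 + 48\right) + 2 \cdot 2 \cdot 2 = 213 + 2 \cdot 4 = 213 + 8 = 221$)
$b{\left(0,-20 \right)} \left(o + H{\left(15 \right)}\right) = - \frac{221 + 15^{2}}{3} = - \frac{221 + 225}{3} = \left(- \frac{1}{3}\right) 446 = - \frac{446}{3}$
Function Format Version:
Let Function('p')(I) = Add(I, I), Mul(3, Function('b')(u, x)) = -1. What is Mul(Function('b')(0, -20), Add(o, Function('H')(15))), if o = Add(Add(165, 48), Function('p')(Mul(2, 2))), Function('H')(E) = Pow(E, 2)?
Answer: Rational(-446, 3) ≈ -148.67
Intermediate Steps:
Function('b')(u, x) = Rational(-1, 3) (Function('b')(u, x) = Mul(Rational(1, 3), -1) = Rational(-1, 3))
Function('p')(I) = Mul(2, I)
o = 221 (o = Add(Add(165, 48), Mul(2, Mul(2, 2))) = Add(213, Mul(2, 4)) = Add(213, 8) = 221)
Mul(Function('b')(0, -20), Add(o, Function('H')(15))) = Mul(Rational(-1, 3), Add(221, Pow(15, 2))) = Mul(Rational(-1, 3), Add(221, 225)) = Mul(Rational(-1, 3), 446) = Rational(-446, 3)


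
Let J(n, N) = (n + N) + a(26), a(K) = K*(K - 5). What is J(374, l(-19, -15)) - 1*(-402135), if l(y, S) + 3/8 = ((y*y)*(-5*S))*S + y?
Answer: -24715/8 ≈ -3089.4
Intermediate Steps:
l(y, S) = -3/8 + y - 5*S²*y² (l(y, S) = -3/8 + (((y*y)*(-5*S))*S + y) = -3/8 + ((y²*(-5*S))*S + y) = -3/8 + ((-5*S*y²)*S + y) = -3/8 + (-5*S²*y² + y) = -3/8 + (y - 5*S²*y²) = -3/8 + y - 5*S²*y²)
a(K) = K*(-5 + K)
J(n, N) = 546 + N + n (J(n, N) = (n + N) + 26*(-5 + 26) = (N + n) + 26*21 = (N + n) + 546 = 546 + N + n)
J(374, l(-19, -15)) - 1*(-402135) = (546 + (-3/8 - 19 - 5*(-15)²*(-19)²) + 374) - 1*(-402135) = (546 + (-3/8 - 19 - 5*225*361) + 374) + 402135 = (546 + (-3/8 - 19 - 406125) + 374) + 402135 = (546 - 3249155/8 + 374) + 402135 = -3241795/8 + 402135 = -24715/8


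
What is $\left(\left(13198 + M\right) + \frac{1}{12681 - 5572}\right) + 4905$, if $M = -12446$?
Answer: $\frac{40215614}{7109} \approx 5657.0$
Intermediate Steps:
$\left(\left(13198 + M\right) + \frac{1}{12681 - 5572}\right) + 4905 = \left(\left(13198 - 12446\right) + \frac{1}{12681 - 5572}\right) + 4905 = \left(752 + \frac{1}{7109}\right) + 4905 = \frac{5345969}{7109} + 4905 = \frac{40215614}{7109}$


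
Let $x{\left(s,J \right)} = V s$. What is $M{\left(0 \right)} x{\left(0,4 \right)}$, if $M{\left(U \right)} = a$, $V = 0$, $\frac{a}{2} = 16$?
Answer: $0$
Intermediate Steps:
$a = 32$ ($a = 2 \cdot 16 = 32$)
$M{\left(U \right)} = 32$
$x{\left(s,J \right)} = 0$ ($x{\left(s,J \right)} = 0 s = 0$)
$M{\left(0 \right)} x{\left(0,4 \right)} = 32 \cdot 0 = 0$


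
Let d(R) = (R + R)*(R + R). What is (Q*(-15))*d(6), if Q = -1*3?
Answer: 6480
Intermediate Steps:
d(R) = 4*R² (d(R) = (2*R)*(2*R) = 4*R²)
Q = -3
(Q*(-15))*d(6) = (-3*(-15))*(4*6²) = 45*(4*36) = 45*144 = 6480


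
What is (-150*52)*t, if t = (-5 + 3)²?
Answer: -31200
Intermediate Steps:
t = 4 (t = (-2)² = 4)
(-150*52)*t = -150*52*4 = -7800*4 = -31200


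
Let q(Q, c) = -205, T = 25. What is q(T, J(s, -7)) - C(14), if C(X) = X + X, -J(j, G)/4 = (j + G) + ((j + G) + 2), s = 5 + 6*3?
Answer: -233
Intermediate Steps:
s = 23 (s = 5 + 18 = 23)
J(j, G) = -8 - 8*G - 8*j (J(j, G) = -4*((j + G) + ((j + G) + 2)) = -4*((G + j) + ((G + j) + 2)) = -4*((G + j) + (2 + G + j)) = -4*(2 + 2*G + 2*j) = -8 - 8*G - 8*j)
C(X) = 2*X
q(T, J(s, -7)) - C(14) = -205 - 2*14 = -205 - 1*28 = -205 - 28 = -233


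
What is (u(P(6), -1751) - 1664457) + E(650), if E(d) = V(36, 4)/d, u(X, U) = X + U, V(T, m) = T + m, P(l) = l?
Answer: -108303126/65 ≈ -1.6662e+6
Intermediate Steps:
u(X, U) = U + X
E(d) = 40/d (E(d) = (36 + 4)/d = 40/d)
(u(P(6), -1751) - 1664457) + E(650) = ((-1751 + 6) - 1664457) + 40/650 = (-1745 - 1664457) + 40*(1/650) = -1666202 + 4/65 = -108303126/65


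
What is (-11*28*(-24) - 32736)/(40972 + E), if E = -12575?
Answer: -25344/28397 ≈ -0.89249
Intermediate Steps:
(-11*28*(-24) - 32736)/(40972 + E) = (-11*28*(-24) - 32736)/(40972 - 12575) = (-308*(-24) - 32736)/28397 = (7392 - 32736)*(1/28397) = -25344*1/28397 = -25344/28397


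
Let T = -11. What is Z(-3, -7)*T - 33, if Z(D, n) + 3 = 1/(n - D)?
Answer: 11/4 ≈ 2.7500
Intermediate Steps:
Z(D, n) = -3 + 1/(n - D)
Z(-3, -7)*T - 33 = ((-1 - 3*(-3) + 3*(-7))/(-3 - 1*(-7)))*(-11) - 33 = ((-1 + 9 - 21)/(-3 + 7))*(-11) - 33 = (-13/4)*(-11) - 33 = ((¼)*(-13))*(-11) - 33 = -13/4*(-11) - 33 = 143/4 - 33 = 11/4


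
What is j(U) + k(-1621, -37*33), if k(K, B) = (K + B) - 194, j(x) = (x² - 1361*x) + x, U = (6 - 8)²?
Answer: -8460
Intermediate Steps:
U = 4 (U = (-2)² = 4)
j(x) = x² - 1360*x
k(K, B) = -194 + B + K (k(K, B) = (B + K) - 194 = -194 + B + K)
j(U) + k(-1621, -37*33) = 4*(-1360 + 4) + (-194 - 37*33 - 1621) = 4*(-1356) + (-194 - 1221 - 1621) = -5424 - 3036 = -8460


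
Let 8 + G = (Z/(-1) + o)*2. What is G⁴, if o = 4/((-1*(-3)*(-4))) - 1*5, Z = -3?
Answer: 2085136/81 ≈ 25742.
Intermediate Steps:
o = -16/3 (o = 4/((3*(-4))) - 5 = 4/(-12) - 5 = 4*(-1/12) - 5 = -⅓ - 5 = -16/3 ≈ -5.3333)
G = -38/3 (G = -8 + (-3/(-1) - 16/3)*2 = -8 + (-3*(-1) - 16/3)*2 = -8 + (3 - 16/3)*2 = -8 - 7/3*2 = -8 - 14/3 = -38/3 ≈ -12.667)
G⁴ = (-38/3)⁴ = 2085136/81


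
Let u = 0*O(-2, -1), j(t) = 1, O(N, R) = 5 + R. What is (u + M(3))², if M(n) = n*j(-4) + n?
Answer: 36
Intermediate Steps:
u = 0 (u = 0*(5 - 1) = 0*4 = 0)
M(n) = 2*n (M(n) = n*1 + n = n + n = 2*n)
(u + M(3))² = (0 + 2*3)² = (0 + 6)² = 6² = 36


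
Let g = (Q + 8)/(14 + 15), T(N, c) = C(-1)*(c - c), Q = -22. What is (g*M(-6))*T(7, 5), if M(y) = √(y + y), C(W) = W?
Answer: 0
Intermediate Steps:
M(y) = √2*√y (M(y) = √(2*y) = √2*√y)
T(N, c) = 0 (T(N, c) = -(c - c) = -1*0 = 0)
g = -14/29 (g = (-22 + 8)/(14 + 15) = -14/29 ≈ -0.48276)
(g*M(-6))*T(7, 5) = -14*√2*√(-6)/29*0 = -14*√2*I*√6/29*0 = -28*I*√3/29*0 = 0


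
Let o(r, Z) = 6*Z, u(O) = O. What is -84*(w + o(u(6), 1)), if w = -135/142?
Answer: -30114/71 ≈ -424.14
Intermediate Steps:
w = -135/142 (w = -135*1/142 = -135/142 ≈ -0.95070)
-84*(w + o(u(6), 1)) = -84*(-135/142 + 6*1) = -84*(-135/142 + 6) = -84*717/142 = -30114/71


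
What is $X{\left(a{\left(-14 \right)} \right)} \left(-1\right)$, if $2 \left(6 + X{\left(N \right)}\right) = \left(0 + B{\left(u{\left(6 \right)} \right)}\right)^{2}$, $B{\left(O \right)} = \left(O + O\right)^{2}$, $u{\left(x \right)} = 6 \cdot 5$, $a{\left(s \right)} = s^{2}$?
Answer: $-6479994$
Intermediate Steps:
$u{\left(x \right)} = 30$
$B{\left(O \right)} = 4 O^{2}$ ($B{\left(O \right)} = \left(2 O\right)^{2} = 4 O^{2}$)
$X{\left(N \right)} = 6479994$ ($X{\left(N \right)} = -6 + \frac{\left(0 + 4 \cdot 30^{2}\right)^{2}}{2} = -6 + \frac{\left(0 + 4 \cdot 900\right)^{2}}{2} = -6 + \frac{\left(0 + 3600\right)^{2}}{2} = -6 + \frac{3600^{2}}{2} = -6 + \frac{1}{2} \cdot 12960000 = -6 + 6480000 = 6479994$)
$X{\left(a{\left(-14 \right)} \right)} \left(-1\right) = 6479994 \left(-1\right) = -6479994$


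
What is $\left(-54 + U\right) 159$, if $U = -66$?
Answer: $-19080$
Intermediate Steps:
$\left(-54 + U\right) 159 = \left(-54 - 66\right) 159 = \left(-120\right) 159 = -19080$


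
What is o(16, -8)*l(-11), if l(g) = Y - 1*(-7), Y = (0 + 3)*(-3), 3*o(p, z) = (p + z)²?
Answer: -128/3 ≈ -42.667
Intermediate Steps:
o(p, z) = (p + z)²/3
Y = -9 (Y = 3*(-3) = -9)
l(g) = -2 (l(g) = -9 - 1*(-7) = -9 + 7 = -2)
o(16, -8)*l(-11) = ((16 - 8)²/3)*(-2) = ((⅓)*8²)*(-2) = ((⅓)*64)*(-2) = (64/3)*(-2) = -128/3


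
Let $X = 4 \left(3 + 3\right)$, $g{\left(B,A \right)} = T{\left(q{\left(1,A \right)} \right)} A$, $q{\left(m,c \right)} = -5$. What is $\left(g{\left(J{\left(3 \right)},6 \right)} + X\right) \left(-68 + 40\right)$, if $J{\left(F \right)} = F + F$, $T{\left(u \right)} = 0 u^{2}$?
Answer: $-672$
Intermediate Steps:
$T{\left(u \right)} = 0$
$J{\left(F \right)} = 2 F$
$g{\left(B,A \right)} = 0$ ($g{\left(B,A \right)} = 0 A = 0$)
$X = 24$ ($X = 4 \cdot 6 = 24$)
$\left(g{\left(J{\left(3 \right)},6 \right)} + X\right) \left(-68 + 40\right) = \left(0 + 24\right) \left(-68 + 40\right) = 24 \left(-28\right) = -672$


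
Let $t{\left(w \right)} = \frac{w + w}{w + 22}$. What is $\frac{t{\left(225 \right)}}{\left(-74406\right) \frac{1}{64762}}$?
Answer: $- \frac{4857150}{3063047} \approx -1.5857$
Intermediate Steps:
$t{\left(w \right)} = \frac{2 w}{22 + w}$
$\frac{t{\left(225 \right)}}{\left(-74406\right) \frac{1}{64762}} = \frac{2 \cdot 225 \frac{1}{22 + 225}}{\left(-74406\right) \frac{1}{64762}} = \frac{2 \cdot 225 \cdot \frac{1}{247}}{\left(-74406\right) \frac{1}{64762}} = \frac{2 \cdot 225 \cdot \frac{1}{247}}{- \frac{37203}{32381}} = \frac{450}{247} \left(- \frac{32381}{37203}\right) = - \frac{4857150}{3063047}$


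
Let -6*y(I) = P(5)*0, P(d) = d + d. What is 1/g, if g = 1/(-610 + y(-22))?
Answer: -610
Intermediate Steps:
P(d) = 2*d
y(I) = 0 (y(I) = -2*5*0/6 = -5*0/3 = -1/6*0 = 0)
g = -1/610 (g = 1/(-610 + 0) = 1/(-610) = -1/610 ≈ -0.0016393)
1/g = 1/(-1/610) = -610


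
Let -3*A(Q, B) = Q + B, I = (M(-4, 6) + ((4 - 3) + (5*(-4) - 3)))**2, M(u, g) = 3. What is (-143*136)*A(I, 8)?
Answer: 2392104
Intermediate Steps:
I = 361 (I = (3 + ((4 - 3) + (5*(-4) - 3)))**2 = (3 + (1 + (-20 - 3)))**2 = (3 + (1 - 23))**2 = (3 - 22)**2 = (-19)**2 = 361)
A(Q, B) = -B/3 - Q/3 (A(Q, B) = -(Q + B)/3 = -(B + Q)/3 = -B/3 - Q/3)
(-143*136)*A(I, 8) = (-143*136)*(-1/3*8 - 1/3*361) = -19448*(-8/3 - 361/3) = -19448*(-123) = 2392104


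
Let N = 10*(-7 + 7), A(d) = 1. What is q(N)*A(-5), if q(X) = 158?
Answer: 158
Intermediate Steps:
N = 0 (N = 10*0 = 0)
q(N)*A(-5) = 158*1 = 158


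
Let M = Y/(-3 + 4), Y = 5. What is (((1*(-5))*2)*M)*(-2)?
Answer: 100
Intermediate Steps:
M = 5 (M = 5/(-3 + 4) = 5/1 = 1*5 = 5)
(((1*(-5))*2)*M)*(-2) = (((1*(-5))*2)*5)*(-2) = (-5*2*5)*(-2) = -10*5*(-2) = -50*(-2) = 100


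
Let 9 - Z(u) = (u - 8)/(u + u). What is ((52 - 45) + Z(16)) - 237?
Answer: -885/4 ≈ -221.25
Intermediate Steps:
Z(u) = 9 - (-8 + u)/(2*u) (Z(u) = 9 - (u - 8)/(u + u) = 9 - (-8 + u)/(2*u))
((52 - 45) + Z(16)) - 237 = ((52 - 45) + (17/2 + 4/16)) - 237 = (7 + (17/2 + 4*(1/16))) - 237 = (7 + (17/2 + 1/4)) - 237 = (7 + 35/4) - 237 = 63/4 - 237 = -885/4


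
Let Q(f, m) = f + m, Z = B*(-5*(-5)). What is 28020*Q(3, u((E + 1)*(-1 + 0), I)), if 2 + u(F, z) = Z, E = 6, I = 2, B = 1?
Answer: 728520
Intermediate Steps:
Z = 25 (Z = 1*(-5*(-5)) = 1*25 = 25)
u(F, z) = 23 (u(F, z) = -2 + 25 = 23)
28020*Q(3, u((E + 1)*(-1 + 0), I)) = 28020*(3 + 23) = 28020*26 = 728520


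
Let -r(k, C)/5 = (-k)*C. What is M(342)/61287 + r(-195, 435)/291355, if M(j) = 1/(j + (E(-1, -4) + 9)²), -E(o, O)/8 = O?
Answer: -10516908896554/7224648413871 ≈ -1.4557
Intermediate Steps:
r(k, C) = 5*C*k (r(k, C) = -5*(-k)*C = -(-5)*C*k = 5*C*k)
E(o, O) = -8*O
M(j) = 1/(1681 + j) (M(j) = 1/(j + (-8*(-4) + 9)²) = 1/(j + (32 + 9)²) = 1/(j + 41²) = 1/(j + 1681) = 1/(1681 + j))
M(342)/61287 + r(-195, 435)/291355 = 1/((1681 + 342)*61287) + (5*435*(-195))/291355 = (1/61287)/2023 - 424125*1/291355 = (1/2023)*(1/61287) - 84825/58271 = 1/123983601 - 84825/58271 = -10516908896554/7224648413871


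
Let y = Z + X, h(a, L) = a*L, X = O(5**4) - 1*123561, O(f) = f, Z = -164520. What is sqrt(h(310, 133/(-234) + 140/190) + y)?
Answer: I*sqrt(157807952471)/741 ≈ 536.1*I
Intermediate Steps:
X = -122936 (X = 5**4 - 1*123561 = 625 - 123561 = -122936)
h(a, L) = L*a
y = -287456 (y = -164520 - 122936 = -287456)
sqrt(h(310, 133/(-234) + 140/190) + y) = sqrt((133/(-234) + 140/190)*310 - 287456) = sqrt((133*(-1/234) + 140*(1/190))*310 - 287456) = sqrt((-133/234 + 14/19)*310 - 287456) = sqrt((749/4446)*310 - 287456) = sqrt(116095/2223 - 287456) = sqrt(-638898593/2223) = I*sqrt(157807952471)/741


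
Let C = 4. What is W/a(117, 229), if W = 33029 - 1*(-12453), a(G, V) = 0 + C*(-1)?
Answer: -22741/2 ≈ -11371.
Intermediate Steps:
a(G, V) = -4 (a(G, V) = 0 + 4*(-1) = 0 - 4 = -4)
W = 45482 (W = 33029 + 12453 = 45482)
W/a(117, 229) = 45482/(-4) = 45482*(-¼) = -22741/2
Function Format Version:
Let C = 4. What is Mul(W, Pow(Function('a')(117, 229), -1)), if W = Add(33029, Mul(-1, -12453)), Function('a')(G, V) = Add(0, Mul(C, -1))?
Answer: Rational(-22741, 2) ≈ -11371.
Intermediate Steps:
Function('a')(G, V) = -4 (Function('a')(G, V) = Add(0, Mul(4, -1)) = Add(0, -4) = -4)
W = 45482 (W = Add(33029, 12453) = 45482)
Mul(W, Pow(Function('a')(117, 229), -1)) = Mul(45482, Pow(-4, -1)) = Mul(45482, Rational(-1, 4)) = Rational(-22741, 2)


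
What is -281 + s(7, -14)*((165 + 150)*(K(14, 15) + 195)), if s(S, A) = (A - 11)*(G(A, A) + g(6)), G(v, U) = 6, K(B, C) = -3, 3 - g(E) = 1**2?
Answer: -12096281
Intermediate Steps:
g(E) = 2 (g(E) = 3 - 1*1**2 = 3 - 1*1 = 3 - 1 = 2)
s(S, A) = -88 + 8*A (s(S, A) = (A - 11)*(6 + 2) = (-11 + A)*8 = -88 + 8*A)
-281 + s(7, -14)*((165 + 150)*(K(14, 15) + 195)) = -281 + (-88 + 8*(-14))*((165 + 150)*(-3 + 195)) = -281 + (-88 - 112)*(315*192) = -281 - 200*60480 = -281 - 12096000 = -12096281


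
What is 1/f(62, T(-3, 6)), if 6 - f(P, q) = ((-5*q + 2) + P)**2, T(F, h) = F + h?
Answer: -1/2395 ≈ -0.00041754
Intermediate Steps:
f(P, q) = 6 - (2 + P - 5*q)**2 (f(P, q) = 6 - ((-5*q + 2) + P)**2 = 6 - ((2 - 5*q) + P)**2 = 6 - (2 + P - 5*q)**2)
1/f(62, T(-3, 6)) = 1/(6 - (2 + 62 - 5*(-3 + 6))**2) = 1/(6 - (2 + 62 - 5*3)**2) = 1/(6 - (2 + 62 - 15)**2) = 1/(6 - 1*49**2) = 1/(6 - 1*2401) = 1/(6 - 2401) = 1/(-2395) = -1/2395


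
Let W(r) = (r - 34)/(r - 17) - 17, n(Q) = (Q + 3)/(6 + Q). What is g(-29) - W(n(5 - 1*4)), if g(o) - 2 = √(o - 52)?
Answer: 1951/115 + 9*I ≈ 16.965 + 9.0*I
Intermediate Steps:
g(o) = 2 + √(-52 + o) (g(o) = 2 + √(o - 52) = 2 + √(-52 + o))
n(Q) = (3 + Q)/(6 + Q)
W(r) = -17 + (-34 + r)/(-17 + r) (W(r) = (-34 + r)/(-17 + r) - 17 = -17 + (-34 + r)/(-17 + r))
g(-29) - W(n(5 - 1*4)) = (2 + √(-52 - 29)) - (255 - 16*(3 + (5 - 1*4))/(6 + (5 - 1*4)))/(-17 + (3 + (5 - 1*4))/(6 + (5 - 1*4))) = (2 + √(-81)) - (255 - 16*(3 + (5 - 4))/(6 + (5 - 4)))/(-17 + (3 + (5 - 4))/(6 + (5 - 4))) = (2 + 9*I) - (255 - 16*(3 + 1)/(6 + 1))/(-17 + (3 + 1)/(6 + 1)) = (2 + 9*I) - (255 - 16*4/7)/(-17 + 4/7) = (2 + 9*I) - (255 - 64/7)/(-115/7) = (2 + 9*I) - (-7)*1721/(115*7) = (2 + 9*I) - 1*(-1721/115) = (2 + 9*I) + 1721/115 = 1951/115 + 9*I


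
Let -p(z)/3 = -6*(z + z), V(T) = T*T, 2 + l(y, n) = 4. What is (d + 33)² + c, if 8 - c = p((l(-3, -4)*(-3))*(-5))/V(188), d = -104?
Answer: 22306347/4418 ≈ 5049.0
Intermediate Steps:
l(y, n) = 2 (l(y, n) = -2 + 4 = 2)
V(T) = T²
p(z) = 36*z (p(z) = -(-18)*(z + z) = -(-18)*2*z = -(-36)*z = 36*z)
c = 35209/4418 (c = 8 - 36*((2*(-3))*(-5))/(188²) = 8 - 36*(-6*(-5))/35344 = 8 - 36*30/35344 = 8 - 1080/35344 = 8 - 1*135/4418 = 8 - 135/4418 = 35209/4418 ≈ 7.9694)
(d + 33)² + c = (-104 + 33)² + 35209/4418 = (-71)² + 35209/4418 = 5041 + 35209/4418 = 22306347/4418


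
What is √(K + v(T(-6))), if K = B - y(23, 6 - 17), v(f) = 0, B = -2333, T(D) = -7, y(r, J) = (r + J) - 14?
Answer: 3*I*√259 ≈ 48.28*I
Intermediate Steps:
y(r, J) = -14 + J + r (y(r, J) = (J + r) - 14 = -14 + J + r)
K = -2331 (K = -2333 - (-14 + (6 - 17) + 23) = -2333 - (-14 - 11 + 23) = -2333 - 1*(-2) = -2333 + 2 = -2331)
√(K + v(T(-6))) = √(-2331 + 0) = √(-2331) = 3*I*√259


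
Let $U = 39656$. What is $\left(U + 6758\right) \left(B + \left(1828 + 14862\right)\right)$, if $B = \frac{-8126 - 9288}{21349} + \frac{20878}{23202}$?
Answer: $\frac{191858254234149698}{247669749} \approx 7.7465 \cdot 10^{8}$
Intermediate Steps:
$B = \frac{20842397}{247669749}$ ($B = \left(-17414\right) \frac{1}{21349} + 20878 \cdot \frac{1}{23202} = - \frac{17414}{21349} + \frac{10439}{11601} = \frac{20842397}{247669749} \approx 0.084154$)
$\left(U + 6758\right) \left(B + \left(1828 + 14862\right)\right) = \left(39656 + 6758\right) \left(\frac{20842397}{247669749} + \left(1828 + 14862\right)\right) = 46414 \left(\frac{20842397}{247669749} + 16690\right) = 46414 \cdot \frac{4133628953207}{247669749} = \frac{191858254234149698}{247669749}$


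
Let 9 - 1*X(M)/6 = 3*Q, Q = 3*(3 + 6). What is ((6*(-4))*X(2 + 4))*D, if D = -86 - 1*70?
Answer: -1617408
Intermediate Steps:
D = -156 (D = -86 - 70 = -156)
Q = 27 (Q = 3*9 = 27)
X(M) = -432 (X(M) = 54 - 18*27 = 54 - 6*81 = 54 - 486 = -432)
((6*(-4))*X(2 + 4))*D = ((6*(-4))*(-432))*(-156) = -24*(-432)*(-156) = 10368*(-156) = -1617408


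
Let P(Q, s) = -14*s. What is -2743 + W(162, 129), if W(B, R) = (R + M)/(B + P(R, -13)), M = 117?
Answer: -471673/172 ≈ -2742.3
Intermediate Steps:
W(B, R) = (117 + R)/(182 + B) (W(B, R) = (R + 117)/(B - 14*(-13)) = (117 + R)/(B + 182) = (117 + R)/(182 + B))
-2743 + W(162, 129) = -2743 + (117 + 129)/(182 + 162) = -2743 + 246/344 = -2743 + (1/344)*246 = -2743 + 123/172 = -471673/172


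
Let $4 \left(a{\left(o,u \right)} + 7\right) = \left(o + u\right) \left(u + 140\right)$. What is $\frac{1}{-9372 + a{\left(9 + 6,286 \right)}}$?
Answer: $\frac{2}{45355} \approx 4.4097 \cdot 10^{-5}$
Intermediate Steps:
$a{\left(o,u \right)} = -7 + \frac{\left(140 + u\right) \left(o + u\right)}{4}$ ($a{\left(o,u \right)} = -7 + \frac{\left(o + u\right) \left(u + 140\right)}{4} = -7 + \frac{\left(o + u\right) \left(140 + u\right)}{4} = -7 + \frac{\left(140 + u\right) \left(o + u\right)}{4}$)
$\frac{1}{-9372 + a{\left(9 + 6,286 \right)}} = \frac{1}{-9372 + \left(-7 + 35 \left(9 + 6\right) + 35 \cdot 286 + \frac{286^{2}}{4} + \frac{1}{4} \left(9 + 6\right) 286\right)} = \frac{1}{-9372 + \left(-7 + 35 \cdot 15 + 10010 + \frac{1}{4} \cdot 81796 + \frac{1}{4} \cdot 15 \cdot 286\right)} = \frac{1}{-9372 + \left(-7 + 525 + 10010 + 20449 + \frac{2145}{2}\right)} = \frac{1}{-9372 + \frac{64099}{2}} = \frac{1}{\frac{45355}{2}} = \frac{2}{45355}$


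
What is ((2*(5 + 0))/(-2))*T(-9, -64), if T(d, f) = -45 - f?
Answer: -95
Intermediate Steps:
((2*(5 + 0))/(-2))*T(-9, -64) = ((2*(5 + 0))/(-2))*(-45 - 1*(-64)) = ((2*5)*(-1/2))*(-45 + 64) = (10*(-1/2))*19 = -5*19 = -95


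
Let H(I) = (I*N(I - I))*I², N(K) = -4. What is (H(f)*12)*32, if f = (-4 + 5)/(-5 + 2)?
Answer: 512/9 ≈ 56.889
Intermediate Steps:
f = -⅓ (f = 1/(-3) = 1*(-⅓) = -⅓ ≈ -0.33333)
H(I) = -4*I³ (H(I) = (I*(-4))*I² = (-4*I)*I² = -4*I³)
(H(f)*12)*32 = (-4*(-⅓)³*12)*32 = (-4*(-1/27)*12)*32 = ((4/27)*12)*32 = (16/9)*32 = 512/9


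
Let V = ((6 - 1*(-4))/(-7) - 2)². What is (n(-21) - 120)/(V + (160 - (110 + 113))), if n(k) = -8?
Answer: 6272/2511 ≈ 2.4978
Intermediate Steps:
V = 576/49 (V = ((6 + 4)*(-⅐) - 2)² = (10*(-⅐) - 2)² = (-10/7 - 2)² = (-24/7)² = 576/49 ≈ 11.755)
(n(-21) - 120)/(V + (160 - (110 + 113))) = (-8 - 120)/(576/49 + (160 - (110 + 113))) = -128/(576/49 + (160 - 1*223)) = -128/(576/49 + (160 - 223)) = -128/(576/49 - 63) = -128/(-2511/49) = -128*(-49/2511) = 6272/2511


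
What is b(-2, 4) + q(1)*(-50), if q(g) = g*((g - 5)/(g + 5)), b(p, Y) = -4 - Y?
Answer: 76/3 ≈ 25.333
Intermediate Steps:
q(g) = g*(-5 + g)/(5 + g) (q(g) = g*((-5 + g)/(5 + g)) = g*(-5 + g)/(5 + g))
b(-2, 4) + q(1)*(-50) = (-4 - 1*4) + (1*(-5 + 1)/(5 + 1))*(-50) = (-4 - 4) + (1*(-4)/6)*(-50) = -8 + (1*(1/6)*(-4))*(-50) = -8 - 2/3*(-50) = -8 + 100/3 = 76/3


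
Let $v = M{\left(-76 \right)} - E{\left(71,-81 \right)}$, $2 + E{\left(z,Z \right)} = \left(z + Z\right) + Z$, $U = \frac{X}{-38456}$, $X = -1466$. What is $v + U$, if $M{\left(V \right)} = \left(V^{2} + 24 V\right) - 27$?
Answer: $\frac{77258837}{19228} \approx 4018.0$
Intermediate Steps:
$M{\left(V \right)} = -27 + V^{2} + 24 V$
$U = \frac{733}{19228}$ ($U = - \frac{1466}{-38456} = \left(-1466\right) \left(- \frac{1}{38456}\right) = \frac{733}{19228} \approx 0.038121$)
$E{\left(z,Z \right)} = -2 + z + 2 Z$ ($E{\left(z,Z \right)} = -2 + \left(\left(z + Z\right) + Z\right) = -2 + \left(\left(Z + z\right) + Z\right) = -2 + \left(z + 2 Z\right) = -2 + z + 2 Z$)
$v = 4018$ ($v = \left(-27 + \left(-76\right)^{2} + 24 \left(-76\right)\right) - \left(-2 + 71 + 2 \left(-81\right)\right) = \left(-27 + 5776 - 1824\right) - \left(-2 + 71 - 162\right) = 3925 - -93 = 3925 + 93 = 4018$)
$v + U = 4018 + \frac{733}{19228} = \frac{77258837}{19228}$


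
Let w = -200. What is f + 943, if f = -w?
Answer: 1143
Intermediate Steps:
f = 200 (f = -1*(-200) = 200)
f + 943 = 200 + 943 = 1143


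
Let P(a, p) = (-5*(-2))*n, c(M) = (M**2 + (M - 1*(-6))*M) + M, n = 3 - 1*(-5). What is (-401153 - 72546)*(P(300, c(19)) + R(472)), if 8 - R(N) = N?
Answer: 181900416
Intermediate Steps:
n = 8 (n = 3 + 5 = 8)
R(N) = 8 - N
c(M) = M + M**2 + M*(6 + M) (c(M) = (M**2 + (M + 6)*M) + M = (M**2 + (6 + M)*M) + M = (M**2 + M*(6 + M)) + M = M + M**2 + M*(6 + M))
P(a, p) = 80 (P(a, p) = -5*(-2)*8 = 10*8 = 80)
(-401153 - 72546)*(P(300, c(19)) + R(472)) = (-401153 - 72546)*(80 + (8 - 1*472)) = -473699*(80 + (8 - 472)) = -473699*(80 - 464) = -473699*(-384) = 181900416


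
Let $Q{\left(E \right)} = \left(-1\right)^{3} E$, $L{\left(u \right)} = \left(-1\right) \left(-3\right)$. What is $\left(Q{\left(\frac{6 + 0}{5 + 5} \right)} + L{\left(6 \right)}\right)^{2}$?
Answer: $\frac{144}{25} \approx 5.76$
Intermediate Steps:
$L{\left(u \right)} = 3$
$Q{\left(E \right)} = - E$
$\left(Q{\left(\frac{6 + 0}{5 + 5} \right)} + L{\left(6 \right)}\right)^{2} = \left(- \frac{6 + 0}{5 + 5} + 3\right)^{2} = \left(- \frac{6}{10} + 3\right)^{2} = \left(\left(-1\right) \frac{3}{5} + 3\right)^{2} = \left(- \frac{3}{5} + 3\right)^{2} = \left(\frac{12}{5}\right)^{2} = \frac{144}{25}$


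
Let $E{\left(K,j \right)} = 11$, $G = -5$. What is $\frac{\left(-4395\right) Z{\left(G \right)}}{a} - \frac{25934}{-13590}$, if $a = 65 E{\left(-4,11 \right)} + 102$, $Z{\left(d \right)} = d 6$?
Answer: $\frac{906514789}{5551515} \approx 163.29$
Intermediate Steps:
$Z{\left(d \right)} = 6 d$
$a = 817$ ($a = 65 \cdot 11 + 102 = 715 + 102 = 817$)
$\frac{\left(-4395\right) Z{\left(G \right)}}{a} - \frac{25934}{-13590} = \frac{\left(-4395\right) 6 \left(-5\right)}{817} - \frac{25934}{-13590} = \left(-4395\right) \left(-30\right) \frac{1}{817} - - \frac{12967}{6795} = 131850 \cdot \frac{1}{817} + \frac{12967}{6795} = \frac{131850}{817} + \frac{12967}{6795} = \frac{906514789}{5551515}$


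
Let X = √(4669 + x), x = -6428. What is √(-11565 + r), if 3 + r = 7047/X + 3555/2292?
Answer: 3*√(-580251057704473 - 200980687428*I*√1759)/671938 ≈ 0.78114 - 107.55*I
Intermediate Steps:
X = I*√1759 (X = √(4669 - 6428) = √(-1759) = I*√1759 ≈ 41.94*I)
r = -1107/764 - 7047*I*√1759/1759 (r = -3 + (7047/((I*√1759)) + 3555/2292) = -3 + (7047*(-I*√1759/1759) + 3555*(1/2292)) = -3 + (-7047*I*√1759/1759 + 1185/764) = -3 + (1185/764 - 7047*I*√1759/1759) = -1107/764 - 7047*I*√1759/1759 ≈ -1.449 - 168.02*I)
√(-11565 + r) = √(-11565 + (-1107/764 - 7047*I*√1759/1759)) = √(-8836767/764 - 7047*I*√1759/1759)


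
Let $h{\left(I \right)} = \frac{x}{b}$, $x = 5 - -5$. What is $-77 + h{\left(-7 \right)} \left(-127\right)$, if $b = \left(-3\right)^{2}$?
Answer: $- \frac{1963}{9} \approx -218.11$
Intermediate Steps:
$x = 10$ ($x = 5 + 5 = 10$)
$b = 9$
$h{\left(I \right)} = \frac{10}{9}$
$-77 + h{\left(-7 \right)} \left(-127\right) = -77 + \frac{10}{9} \left(-127\right) = -77 - \frac{1270}{9} = - \frac{1963}{9}$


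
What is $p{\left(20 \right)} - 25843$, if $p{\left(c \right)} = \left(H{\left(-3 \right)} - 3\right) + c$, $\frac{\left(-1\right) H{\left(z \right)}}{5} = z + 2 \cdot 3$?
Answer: $-25841$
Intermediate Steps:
$H{\left(z \right)} = -30 - 5 z$ ($H{\left(z \right)} = - 5 \left(z + 2 \cdot 3\right) = - 5 \left(z + 6\right) = - 5 \left(6 + z\right) = -30 - 5 z$)
$p{\left(c \right)} = -18 + c$ ($p{\left(c \right)} = \left(\left(-30 - -15\right) - 3\right) + c = \left(\left(-30 + 15\right) - 3\right) + c = \left(-15 - 3\right) + c = -18 + c$)
$p{\left(20 \right)} - 25843 = \left(-18 + 20\right) - 25843 = 2 - 25843 = -25841$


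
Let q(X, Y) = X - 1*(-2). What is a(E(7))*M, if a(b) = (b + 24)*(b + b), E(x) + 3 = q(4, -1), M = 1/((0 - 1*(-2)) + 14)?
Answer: 81/8 ≈ 10.125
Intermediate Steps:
M = 1/16 (M = 1/((0 + 2) + 14) = 1/(2 + 14) = 1/16 ≈ 0.062500)
q(X, Y) = 2 + X (q(X, Y) = X + 2 = 2 + X)
E(x) = 3 (E(x) = -3 + (2 + 4) = -3 + 6 = 3)
a(b) = 2*b*(24 + b) (a(b) = (24 + b)*(2*b) = 2*b*(24 + b))
a(E(7))*M = (2*3*(24 + 3))*(1/16) = (2*3*27)*(1/16) = 162*(1/16) = 81/8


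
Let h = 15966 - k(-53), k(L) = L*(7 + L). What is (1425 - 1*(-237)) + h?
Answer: 15190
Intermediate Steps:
h = 13528 (h = 15966 - (-53)*(7 - 53) = 15966 - (-53)*(-46) = 15966 - 1*2438 = 15966 - 2438 = 13528)
(1425 - 1*(-237)) + h = (1425 - 1*(-237)) + 13528 = (1425 + 237) + 13528 = 1662 + 13528 = 15190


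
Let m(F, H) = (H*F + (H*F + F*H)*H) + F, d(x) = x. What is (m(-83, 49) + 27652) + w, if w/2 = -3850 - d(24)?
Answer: -382812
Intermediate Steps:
m(F, H) = F + F*H + 2*F*H² (m(F, H) = (F*H + (F*H + F*H)*H) + F = (F*H + (2*F*H)*H) + F = (F*H + 2*F*H²) + F = F + F*H + 2*F*H²)
w = -7748 (w = 2*(-3850 - 1*24) = 2*(-3850 - 24) = 2*(-3874) = -7748)
(m(-83, 49) + 27652) + w = (-83*(1 + 49 + 2*49²) + 27652) - 7748 = (-83*(1 + 49 + 2*2401) + 27652) - 7748 = (-83*(1 + 49 + 4802) + 27652) - 7748 = (-83*4852 + 27652) - 7748 = (-402716 + 27652) - 7748 = -375064 - 7748 = -382812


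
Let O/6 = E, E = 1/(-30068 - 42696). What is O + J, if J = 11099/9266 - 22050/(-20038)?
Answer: 1940532891670/844390329157 ≈ 2.2981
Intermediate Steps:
E = -1/72764 (E = 1/(-72764) = -1/72764 ≈ -1.3743e-5)
O = -3/36382 (O = 6*(-1/72764) = -3/36382 ≈ -8.2458e-5)
J = 213358531/92836054 (J = 11099*(1/9266) - 22050*(-1/20038) = 11099/9266 + 11025/10019 = 213358531/92836054 ≈ 2.2982)
O + J = -3/36382 + 213358531/92836054 = 1940532891670/844390329157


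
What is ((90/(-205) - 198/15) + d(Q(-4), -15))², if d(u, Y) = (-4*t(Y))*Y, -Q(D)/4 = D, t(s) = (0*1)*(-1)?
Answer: 7817616/42025 ≈ 186.02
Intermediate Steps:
t(s) = 0 (t(s) = 0*(-1) = 0)
Q(D) = -4*D
d(u, Y) = 0 (d(u, Y) = (-4*0)*Y = 0*Y = 0)
((90/(-205) - 198/15) + d(Q(-4), -15))² = ((90/(-205) - 198/15) + 0)² = ((90*(-1/205) - 198*1/15) + 0)² = ((-18/41 - 66/5) + 0)² = (-2796/205 + 0)² = (-2796/205)² = 7817616/42025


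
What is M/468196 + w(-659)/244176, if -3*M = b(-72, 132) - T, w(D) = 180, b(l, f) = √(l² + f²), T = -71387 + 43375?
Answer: -137229839/7145139156 - √157/117049 ≈ -0.019313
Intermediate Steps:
T = -28012
b(l, f) = √(f² + l²)
M = -28012/3 - 4*√157 (M = -(√(132² + (-72)²) - 1*(-28012))/3 = -(√(17424 + 5184) + 28012)/3 = -(√22608 + 28012)/3 = -(12*√157 + 28012)/3 = -(28012 + 12*√157)/3 = -28012/3 - 4*√157 ≈ -9387.5)
M/468196 + w(-659)/244176 = (-28012/3 - 4*√157)/468196 + 180/244176 = (-28012/3 - 4*√157)*(1/468196) + 180*(1/244176) = (-7003/351147 - √157/117049) + 15/20348 = -137229839/7145139156 - √157/117049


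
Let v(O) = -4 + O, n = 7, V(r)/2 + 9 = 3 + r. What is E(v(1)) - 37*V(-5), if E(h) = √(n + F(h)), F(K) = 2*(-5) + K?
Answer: 814 + I*√6 ≈ 814.0 + 2.4495*I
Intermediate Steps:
V(r) = -12 + 2*r (V(r) = -18 + 2*(3 + r) = -18 + (6 + 2*r) = -12 + 2*r)
F(K) = -10 + K
E(h) = √(-3 + h) (E(h) = √(7 + (-10 + h)) = √(-3 + h))
E(v(1)) - 37*V(-5) = √(-3 + (-4 + 1)) - 37*(-12 + 2*(-5)) = √(-3 - 3) - 37*(-12 - 10) = √(-6) - 37*(-22) = I*√6 + 814 = 814 + I*√6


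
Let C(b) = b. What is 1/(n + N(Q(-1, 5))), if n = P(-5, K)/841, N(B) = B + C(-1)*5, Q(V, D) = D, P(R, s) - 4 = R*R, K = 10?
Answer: 29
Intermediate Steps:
P(R, s) = 4 + R² (P(R, s) = 4 + R*R = 4 + R²)
N(B) = -5 + B (N(B) = B - 1*5 = B - 5 = -5 + B)
n = 1/29 (n = (4 + (-5)²)/841 = (4 + 25)*(1/841) = 29*(1/841) = 1/29 ≈ 0.034483)
1/(n + N(Q(-1, 5))) = 1/(1/29 + (-5 + 5)) = 1/(1/29 + 0) = 1/(1/29) = 29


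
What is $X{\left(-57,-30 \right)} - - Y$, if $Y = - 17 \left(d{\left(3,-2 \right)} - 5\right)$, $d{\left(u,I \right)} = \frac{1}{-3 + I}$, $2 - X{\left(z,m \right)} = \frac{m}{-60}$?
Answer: $\frac{899}{10} \approx 89.9$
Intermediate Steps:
$X{\left(z,m \right)} = 2 + \frac{m}{60}$ ($X{\left(z,m \right)} = 2 - \frac{m}{-60} = 2 - m \left(- \frac{1}{60}\right) = 2 - - \frac{m}{60} = 2 + \frac{m}{60}$)
$Y = \frac{442}{5}$ ($Y = - 17 \left(\frac{1}{-3 - 2} - 5\right) = - 17 \left(\frac{1}{-5} - 5\right) = - 17 \left(- \frac{1}{5} - 5\right) = \left(-17\right) \left(- \frac{26}{5}\right) = \frac{442}{5} \approx 88.4$)
$X{\left(-57,-30 \right)} - - Y = \left(2 + \frac{1}{60} \left(-30\right)\right) - \left(-1\right) \frac{442}{5} = \left(2 - \frac{1}{2}\right) - - \frac{442}{5} = \frac{3}{2} + \frac{442}{5} = \frac{899}{10}$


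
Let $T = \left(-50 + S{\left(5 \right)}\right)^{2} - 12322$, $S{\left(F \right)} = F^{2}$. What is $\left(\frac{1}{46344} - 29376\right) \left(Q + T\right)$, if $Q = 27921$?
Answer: $- \frac{920307307868}{1931} \approx -4.766 \cdot 10^{8}$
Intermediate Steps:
$T = -11697$ ($T = \left(-50 + 5^{2}\right)^{2} - 12322 = \left(-50 + 25\right)^{2} - 12322 = \left(-25\right)^{2} - 12322 = 625 - 12322 = -11697$)
$\left(\frac{1}{46344} - 29376\right) \left(Q + T\right) = \left(\frac{1}{46344} - 29376\right) \left(27921 - 11697\right) = \left(\frac{1}{46344} - 29376\right) 16224 = \left(- \frac{1361401343}{46344}\right) 16224 = - \frac{920307307868}{1931}$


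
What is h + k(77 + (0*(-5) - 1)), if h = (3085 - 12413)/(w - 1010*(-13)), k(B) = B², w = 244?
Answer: 38619448/6687 ≈ 5775.3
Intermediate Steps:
h = -4664/6687 (h = (3085 - 12413)/(244 - 1010*(-13)) = -9328/(244 + 13130) = -9328/13374 = -9328*1/13374 = -4664/6687 ≈ -0.69747)
h + k(77 + (0*(-5) - 1)) = -4664/6687 + (77 + (0*(-5) - 1))² = -4664/6687 + (77 + (0 - 1))² = -4664/6687 + (77 - 1)² = -4664/6687 + 76² = -4664/6687 + 5776 = 38619448/6687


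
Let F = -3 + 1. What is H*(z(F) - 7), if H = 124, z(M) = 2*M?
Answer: -1364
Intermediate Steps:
F = -2
H*(z(F) - 7) = 124*(2*(-2) - 7) = 124*(-4 - 7) = 124*(-11) = -1364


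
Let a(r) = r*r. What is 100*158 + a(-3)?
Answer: 15809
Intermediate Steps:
a(r) = r²
100*158 + a(-3) = 100*158 + (-3)² = 15800 + 9 = 15809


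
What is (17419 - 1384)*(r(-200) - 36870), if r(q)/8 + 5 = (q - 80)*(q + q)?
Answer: 13775508150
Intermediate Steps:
r(q) = -40 + 16*q*(-80 + q) (r(q) = -40 + 8*((q - 80)*(q + q)) = -40 + 8*((-80 + q)*(2*q)) = -40 + 8*(2*q*(-80 + q)) = -40 + 16*q*(-80 + q))
(17419 - 1384)*(r(-200) - 36870) = (17419 - 1384)*((-40 - 1280*(-200) + 16*(-200)**2) - 36870) = 16035*((-40 + 256000 + 16*40000) - 36870) = 16035*((-40 + 256000 + 640000) - 36870) = 16035*(895960 - 36870) = 16035*859090 = 13775508150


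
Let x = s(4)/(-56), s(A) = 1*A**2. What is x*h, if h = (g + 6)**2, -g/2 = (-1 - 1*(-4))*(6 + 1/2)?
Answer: -2178/7 ≈ -311.14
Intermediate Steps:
g = -39 (g = -2*(-1 - 1*(-4))*(6 + 1/2) = -2*(-1 + 4)*(6 + 1/2) = -6*13/2 = -2*39/2 = -39)
h = 1089 (h = (-39 + 6)**2 = (-33)**2 = 1089)
s(A) = A**2
x = -2/7 (x = 4**2/(-56) = 16*(-1/56) = -2/7 ≈ -0.28571)
x*h = -2/7*1089 = -2178/7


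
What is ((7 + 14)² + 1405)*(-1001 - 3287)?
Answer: -7915648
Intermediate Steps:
((7 + 14)² + 1405)*(-1001 - 3287) = (21² + 1405)*(-4288) = (441 + 1405)*(-4288) = 1846*(-4288) = -7915648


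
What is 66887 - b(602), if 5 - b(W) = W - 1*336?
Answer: 67148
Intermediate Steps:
b(W) = 341 - W (b(W) = 5 - (W - 1*336) = 5 - (W - 336) = 5 - (-336 + W) = 5 + (336 - W) = 341 - W)
66887 - b(602) = 66887 - (341 - 1*602) = 66887 - (341 - 602) = 66887 - 1*(-261) = 66887 + 261 = 67148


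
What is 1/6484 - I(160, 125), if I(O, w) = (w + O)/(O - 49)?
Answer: -615943/239908 ≈ -2.5674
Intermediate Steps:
I(O, w) = (O + w)/(-49 + O)
1/6484 - I(160, 125) = 1/6484 - (160 + 125)/(-49 + 160) = 1/6484 - 285/111 = 1/6484 - 1*95/37 = 1/6484 - 95/37 = -615943/239908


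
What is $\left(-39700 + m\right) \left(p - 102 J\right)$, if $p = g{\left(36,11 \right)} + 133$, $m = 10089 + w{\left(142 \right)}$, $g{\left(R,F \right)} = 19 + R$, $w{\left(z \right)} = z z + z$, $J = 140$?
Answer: $131126060$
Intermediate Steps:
$w{\left(z \right)} = z + z^{2}$ ($w{\left(z \right)} = z^{2} + z = z + z^{2}$)
$m = 30395$ ($m = 10089 + 142 \left(1 + 142\right) = 10089 + 142 \cdot 143 = 10089 + 20306 = 30395$)
$p = 188$ ($p = \left(19 + 36\right) + 133 = 55 + 133 = 188$)
$\left(-39700 + m\right) \left(p - 102 J\right) = \left(-39700 + 30395\right) \left(188 - 14280\right) = - 9305 \left(188 - 14280\right) = \left(-9305\right) \left(-14092\right) = 131126060$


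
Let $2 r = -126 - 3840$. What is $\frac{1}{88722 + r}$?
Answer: $\frac{1}{86739} \approx 1.1529 \cdot 10^{-5}$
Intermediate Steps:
$r = -1983$ ($r = \frac{-126 - 3840}{2} = \frac{1}{2} \left(-3966\right) = -1983$)
$\frac{1}{88722 + r} = \frac{1}{88722 - 1983} = \frac{1}{86739}$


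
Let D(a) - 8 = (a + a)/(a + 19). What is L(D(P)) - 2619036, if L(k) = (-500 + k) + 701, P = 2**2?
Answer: -60233013/23 ≈ -2.6188e+6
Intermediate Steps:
P = 4
D(a) = 8 + 2*a/(19 + a) (D(a) = 8 + (a + a)/(a + 19) = 8 + (2*a)/(19 + a) = 8 + 2*a/(19 + a))
L(k) = 201 + k
L(D(P)) - 2619036 = (201 + 2*(76 + 5*4)/(19 + 4)) - 2619036 = (201 + 2*(76 + 20)/23) - 2619036 = (201 + 2*(1/23)*96) - 2619036 = (201 + 192/23) - 2619036 = 4815/23 - 2619036 = -60233013/23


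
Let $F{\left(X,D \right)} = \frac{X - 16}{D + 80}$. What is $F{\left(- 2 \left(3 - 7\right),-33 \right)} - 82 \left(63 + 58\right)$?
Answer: $- \frac{466342}{47} \approx -9922.2$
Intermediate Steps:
$F{\left(X,D \right)} = \frac{-16 + X}{80 + D}$
$F{\left(- 2 \left(3 - 7\right),-33 \right)} - 82 \left(63 + 58\right) = \frac{-16 - 2 \left(3 - 7\right)}{80 - 33} - 82 \left(63 + 58\right) = \frac{-16 - -8}{47} - 9922 = \frac{-16 + 8}{47} - 9922 = \frac{1}{47} \left(-8\right) - 9922 = - \frac{8}{47} - 9922 = - \frac{466342}{47}$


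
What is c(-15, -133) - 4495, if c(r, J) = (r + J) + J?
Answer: -4776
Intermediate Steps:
c(r, J) = r + 2*J (c(r, J) = (J + r) + J = r + 2*J)
c(-15, -133) - 4495 = (-15 + 2*(-133)) - 4495 = (-15 - 266) - 4495 = -281 - 4495 = -4776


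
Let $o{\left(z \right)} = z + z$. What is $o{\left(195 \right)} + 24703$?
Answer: $25093$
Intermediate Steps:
$o{\left(z \right)} = 2 z$
$o{\left(195 \right)} + 24703 = 2 \cdot 195 + 24703 = 390 + 24703 = 25093$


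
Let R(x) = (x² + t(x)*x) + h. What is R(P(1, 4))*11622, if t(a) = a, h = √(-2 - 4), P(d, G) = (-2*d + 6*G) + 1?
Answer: 12296076 + 11622*I*√6 ≈ 1.2296e+7 + 28468.0*I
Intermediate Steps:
P(d, G) = 1 - 2*d + 6*G
h = I*√6 (h = √(-6) = I*√6 ≈ 2.4495*I)
R(x) = 2*x² + I*√6 (R(x) = (x² + x*x) + I*√6 = (x² + x²) + I*√6 = 2*x² + I*√6)
R(P(1, 4))*11622 = (2*(1 - 2*1 + 6*4)² + I*√6)*11622 = (2*(1 - 2 + 24)² + I*√6)*11622 = (2*23² + I*√6)*11622 = (2*529 + I*√6)*11622 = (1058 + I*√6)*11622 = 12296076 + 11622*I*√6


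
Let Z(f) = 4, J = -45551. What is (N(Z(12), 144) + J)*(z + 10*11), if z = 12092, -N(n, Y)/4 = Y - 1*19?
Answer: -561914302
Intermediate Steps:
N(n, Y) = 76 - 4*Y (N(n, Y) = -4*(Y - 1*19) = -4*(Y - 19) = -4*(-19 + Y) = 76 - 4*Y)
(N(Z(12), 144) + J)*(z + 10*11) = ((76 - 4*144) - 45551)*(12092 + 10*11) = ((76 - 576) - 45551)*(12092 + 110) = (-500 - 45551)*12202 = -46051*12202 = -561914302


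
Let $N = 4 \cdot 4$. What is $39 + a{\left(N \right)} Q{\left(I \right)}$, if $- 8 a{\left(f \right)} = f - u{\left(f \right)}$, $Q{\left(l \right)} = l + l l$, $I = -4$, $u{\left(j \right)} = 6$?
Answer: $24$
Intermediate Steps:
$N = 16$
$Q{\left(l \right)} = l + l^{2}$
$a{\left(f \right)} = \frac{3}{4} - \frac{f}{8}$ ($a{\left(f \right)} = - \frac{f - 6}{8} = - \frac{-6 + f}{8} = \frac{3}{4} - \frac{f}{8}$)
$39 + a{\left(N \right)} Q{\left(I \right)} = 39 + \left(\frac{3}{4} - 2\right) \left(- 4 \left(1 - 4\right)\right) = 39 + \left(\frac{3}{4} - 2\right) \left(\left(-4\right) \left(-3\right)\right) = 39 - 15 = 24$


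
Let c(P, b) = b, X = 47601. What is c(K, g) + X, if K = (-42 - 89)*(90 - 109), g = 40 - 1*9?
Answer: 47632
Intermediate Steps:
g = 31 (g = 40 - 9 = 31)
K = 2489 (K = -131*(-19) = 2489)
c(K, g) + X = 31 + 47601 = 47632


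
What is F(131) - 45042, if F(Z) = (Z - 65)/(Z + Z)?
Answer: -5900469/131 ≈ -45042.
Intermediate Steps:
F(Z) = (-65 + Z)/(2*Z) (F(Z) = (-65 + Z)/((2*Z)) = (-65 + Z)*(1/(2*Z)) = (-65 + Z)/(2*Z))
F(131) - 45042 = (½)*(-65 + 131)/131 - 45042 = (½)*(1/131)*66 - 45042 = 33/131 - 45042 = -5900469/131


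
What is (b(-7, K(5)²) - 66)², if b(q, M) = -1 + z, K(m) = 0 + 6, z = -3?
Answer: 4900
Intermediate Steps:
K(m) = 6
b(q, M) = -4 (b(q, M) = -1 - 3 = -4)
(b(-7, K(5)²) - 66)² = (-4 - 66)² = (-70)² = 4900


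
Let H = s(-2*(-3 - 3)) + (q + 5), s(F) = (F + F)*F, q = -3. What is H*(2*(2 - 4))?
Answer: -1160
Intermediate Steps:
s(F) = 2*F² (s(F) = (2*F)*F = 2*F²)
H = 290 (H = 2*(-2*(-3 - 3))² + (-3 + 5) = 2*(-2*(-6))² + 2 = 2*12² + 2 = 2*144 + 2 = 288 + 2 = 290)
H*(2*(2 - 4)) = 290*(2*(2 - 4)) = 290*(2*(-2)) = 290*(-4) = -1160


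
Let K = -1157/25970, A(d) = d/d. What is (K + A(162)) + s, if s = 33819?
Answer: 878304243/25970 ≈ 33820.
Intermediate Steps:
A(d) = 1
K = -1157/25970 (K = -1157*1/25970 = -1157/25970 ≈ -0.044551)
(K + A(162)) + s = (-1157/25970 + 1) + 33819 = 24813/25970 + 33819 = 878304243/25970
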